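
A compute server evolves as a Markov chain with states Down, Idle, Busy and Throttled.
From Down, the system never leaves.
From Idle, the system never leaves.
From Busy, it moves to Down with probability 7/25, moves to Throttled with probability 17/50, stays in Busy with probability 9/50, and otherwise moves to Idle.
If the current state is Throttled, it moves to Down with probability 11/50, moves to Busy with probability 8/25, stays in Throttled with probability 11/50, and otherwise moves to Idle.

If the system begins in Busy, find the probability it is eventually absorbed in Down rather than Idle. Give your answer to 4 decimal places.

0.5524

Let h(s) be the probability of absorption at Down starting from transient state s. Then h(Down) = 1 and h(Idle) = 0. By first-step analysis:
h(Busy) = 0.28·1 + 0.2·0 + 0.18·h(Busy) + 0.34·h(Throttled)
h(Throttled) = 0.22·1 + 0.24·0 + 0.32·h(Busy) + 0.22·h(Throttled)
Solving: h(Busy) = 0.5524, h(Throttled) = 0.5087.
Starting from Busy, the probability is 0.5524.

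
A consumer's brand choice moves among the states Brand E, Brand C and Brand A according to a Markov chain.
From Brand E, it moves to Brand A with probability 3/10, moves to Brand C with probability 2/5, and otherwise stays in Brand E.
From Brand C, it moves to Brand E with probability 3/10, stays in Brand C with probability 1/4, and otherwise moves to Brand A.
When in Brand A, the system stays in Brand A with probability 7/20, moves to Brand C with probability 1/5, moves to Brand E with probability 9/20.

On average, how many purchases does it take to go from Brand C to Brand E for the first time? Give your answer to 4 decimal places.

2.7673

Let t(s) be the expected number of purchases to first reach Brand E from state s, with t(Brand E) = 0. Conditioning on the first purchase:
t(Brand C) = 1 + 0.25·t(Brand C) + 0.45·t(Brand A)
t(Brand A) = 1 + 0.2·t(Brand C) + 0.35·t(Brand A)
Solving: t(Brand C) = 2.7673, t(Brand A) = 2.3899.
Expected purchases from Brand C to Brand E: 2.7673.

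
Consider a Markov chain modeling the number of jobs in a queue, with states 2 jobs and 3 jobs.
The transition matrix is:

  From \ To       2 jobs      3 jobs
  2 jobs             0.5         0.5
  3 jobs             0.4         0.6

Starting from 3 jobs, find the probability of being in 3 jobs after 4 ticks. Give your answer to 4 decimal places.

0.5556

Propagate the distribution vector 4 ticks from 3 jobs.
After 0 ticks: (0.0000, 1.0000)
After 1 tick: (0.4000, 0.6000)
After 2 ticks: (0.4400, 0.5600)
After 3 ticks: (0.4440, 0.5560)
After 4 ticks: (0.4444, 0.5556)
P(in 3 jobs after 4 ticks) = 0.5556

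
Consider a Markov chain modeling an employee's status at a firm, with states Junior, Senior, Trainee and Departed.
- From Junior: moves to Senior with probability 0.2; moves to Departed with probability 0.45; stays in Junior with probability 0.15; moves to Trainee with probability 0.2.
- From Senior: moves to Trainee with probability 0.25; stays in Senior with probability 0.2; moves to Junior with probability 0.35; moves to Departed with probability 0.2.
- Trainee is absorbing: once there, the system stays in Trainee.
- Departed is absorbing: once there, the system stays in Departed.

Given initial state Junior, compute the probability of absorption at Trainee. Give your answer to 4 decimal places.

Let h(s) be the probability of absorption at Trainee starting from transient state s. Then h(Trainee) = 1 and h(Departed) = 0. By first-step analysis:
h(Junior) = 0.15·h(Junior) + 0.2·h(Senior) + 0.2·1 + 0.45·0
h(Senior) = 0.35·h(Junior) + 0.2·h(Senior) + 0.25·1 + 0.2·0
Solving: h(Junior) = 0.3443, h(Senior) = 0.4631.
Starting from Junior, the probability is 0.3443.

0.3443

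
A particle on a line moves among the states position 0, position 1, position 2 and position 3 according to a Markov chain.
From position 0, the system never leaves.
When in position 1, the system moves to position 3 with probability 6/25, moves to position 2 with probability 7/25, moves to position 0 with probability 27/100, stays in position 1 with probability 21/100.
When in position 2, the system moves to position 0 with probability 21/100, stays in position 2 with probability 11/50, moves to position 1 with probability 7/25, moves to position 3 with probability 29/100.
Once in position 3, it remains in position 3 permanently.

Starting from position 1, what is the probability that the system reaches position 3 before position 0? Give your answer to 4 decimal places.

0.4991

Let h(s) be the probability of absorption at position 3 starting from transient state s. Then h(position 3) = 1 and h(position 0) = 0. By first-step analysis:
h(position 1) = 0.27·0 + 0.21·h(position 1) + 0.28·h(position 2) + 0.24·1
h(position 2) = 0.21·0 + 0.28·h(position 1) + 0.22·h(position 2) + 0.29·1
Solving: h(position 1) = 0.4991, h(position 2) = 0.5509.
Starting from position 1, the probability is 0.4991.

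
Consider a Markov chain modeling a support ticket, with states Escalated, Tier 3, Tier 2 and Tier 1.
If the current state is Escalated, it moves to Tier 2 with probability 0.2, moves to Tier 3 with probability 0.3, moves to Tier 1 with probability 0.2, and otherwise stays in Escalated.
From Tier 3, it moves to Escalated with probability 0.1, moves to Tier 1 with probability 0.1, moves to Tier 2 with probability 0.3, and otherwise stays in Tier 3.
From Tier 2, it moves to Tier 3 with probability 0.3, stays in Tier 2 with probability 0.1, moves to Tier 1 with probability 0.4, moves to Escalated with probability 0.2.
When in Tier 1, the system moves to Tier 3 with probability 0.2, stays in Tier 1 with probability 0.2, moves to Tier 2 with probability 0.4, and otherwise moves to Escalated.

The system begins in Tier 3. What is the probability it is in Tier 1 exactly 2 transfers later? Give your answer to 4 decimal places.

0.2100

Propagate the distribution vector 2 transfers from Tier 3.
After 0 transfers: (0.0000, 1.0000, 0.0000, 0.0000)
After 1 transfer: (0.1000, 0.5000, 0.3000, 0.1000)
After 2 transfers: (0.1600, 0.3900, 0.2400, 0.2100)
P(in Tier 1 after 2 transfers) = 0.2100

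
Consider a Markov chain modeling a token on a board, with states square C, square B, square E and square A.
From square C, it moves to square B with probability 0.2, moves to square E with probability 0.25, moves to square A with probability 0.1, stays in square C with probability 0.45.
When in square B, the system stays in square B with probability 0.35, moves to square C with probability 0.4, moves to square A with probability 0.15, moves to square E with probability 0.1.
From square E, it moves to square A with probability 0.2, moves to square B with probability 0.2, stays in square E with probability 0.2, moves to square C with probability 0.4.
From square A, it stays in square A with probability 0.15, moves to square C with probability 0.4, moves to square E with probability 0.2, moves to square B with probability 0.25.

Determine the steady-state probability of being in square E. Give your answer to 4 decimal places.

Let the stationary distribution be π with π = πP and π_1 + π_2 + π_3 + π_4 = 1.
π_1 = 0.45·π_1 + 0.4·π_2 + 0.4·π_3 + 0.4·π_4
π_2 = 0.2·π_1 + 0.35·π_2 + 0.2·π_3 + 0.25·π_4
π_3 = 0.25·π_1 + 0.1·π_2 + 0.2·π_3 + 0.2·π_4
Solving with the normalization constraint gives π = (0.4211, 0.2435, 0.1967, 0.1388).
So the stationary probability of square E is 0.1967.

0.1967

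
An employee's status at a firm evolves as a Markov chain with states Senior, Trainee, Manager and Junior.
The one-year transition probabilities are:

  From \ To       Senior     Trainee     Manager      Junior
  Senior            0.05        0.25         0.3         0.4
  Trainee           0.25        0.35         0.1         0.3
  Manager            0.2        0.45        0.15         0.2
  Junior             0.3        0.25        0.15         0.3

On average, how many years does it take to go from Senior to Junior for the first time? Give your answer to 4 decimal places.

Let t(s) be the expected number of years to first reach Junior from state s, with t(Junior) = 0. Conditioning on the first year:
t(Senior) = 1 + 0.05·t(Senior) + 0.25·t(Trainee) + 0.3·t(Manager)
t(Trainee) = 1 + 0.25·t(Senior) + 0.35·t(Trainee) + 0.1·t(Manager)
t(Manager) = 1 + 0.2·t(Senior) + 0.45·t(Trainee) + 0.15·t(Manager)
Solving: t(Senior) = 3.0605, t(Trainee) = 3.2740, t(Manager) = 3.6299.
Expected years from Senior to Junior: 3.0605.

3.0605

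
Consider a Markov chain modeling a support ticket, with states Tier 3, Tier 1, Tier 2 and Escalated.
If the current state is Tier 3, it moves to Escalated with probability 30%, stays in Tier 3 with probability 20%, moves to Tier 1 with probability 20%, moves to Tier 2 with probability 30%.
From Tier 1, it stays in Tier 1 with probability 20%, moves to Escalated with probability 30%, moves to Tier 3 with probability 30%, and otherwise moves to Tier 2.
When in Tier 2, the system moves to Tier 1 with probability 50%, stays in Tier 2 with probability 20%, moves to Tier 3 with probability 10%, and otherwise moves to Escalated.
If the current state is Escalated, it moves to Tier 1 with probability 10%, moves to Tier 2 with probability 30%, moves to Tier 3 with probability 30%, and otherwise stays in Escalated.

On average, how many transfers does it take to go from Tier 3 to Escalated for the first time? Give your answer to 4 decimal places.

Let t(s) be the expected number of transfers to first reach Escalated from state s, with t(Escalated) = 0. Conditioning on the first transfer:
t(Tier 3) = 1 + 0.2·t(Tier 3) + 0.2·t(Tier 1) + 0.3·t(Tier 2)
t(Tier 1) = 1 + 0.3·t(Tier 3) + 0.2·t(Tier 1) + 0.2·t(Tier 2)
t(Tier 2) = 1 + 0.1·t(Tier 3) + 0.5·t(Tier 1) + 0.2·t(Tier 2)
Solving: t(Tier 3) = 3.6334, t(Tier 1) = 3.6013, t(Tier 2) = 3.9550.
Expected transfers from Tier 3 to Escalated: 3.6334.

3.6334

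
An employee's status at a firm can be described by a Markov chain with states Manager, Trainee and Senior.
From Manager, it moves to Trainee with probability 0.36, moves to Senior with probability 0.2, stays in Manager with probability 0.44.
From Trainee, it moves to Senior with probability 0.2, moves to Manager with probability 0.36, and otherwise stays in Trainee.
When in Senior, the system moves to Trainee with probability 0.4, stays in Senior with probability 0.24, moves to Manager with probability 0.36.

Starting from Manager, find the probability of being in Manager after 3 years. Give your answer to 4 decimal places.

0.3916

Propagate the distribution vector 3 years from Manager.
After 0 years: (1.0000, 0.0000, 0.0000)
After 1 year: (0.4400, 0.3600, 0.2000)
After 2 years: (0.3952, 0.3968, 0.2080)
After 3 years: (0.3916, 0.4001, 0.2083)
P(in Manager after 3 years) = 0.3916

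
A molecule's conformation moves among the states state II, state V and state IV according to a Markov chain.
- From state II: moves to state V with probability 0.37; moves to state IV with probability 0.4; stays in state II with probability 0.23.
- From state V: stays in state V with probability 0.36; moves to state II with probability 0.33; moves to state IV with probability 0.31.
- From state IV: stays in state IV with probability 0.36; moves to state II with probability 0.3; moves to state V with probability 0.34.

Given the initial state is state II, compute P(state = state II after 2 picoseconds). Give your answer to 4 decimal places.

0.2950

Sum over the intermediate state after 1 picosecond:
P = P(state II→state II)·P(state II→state II) + P(state II→state V)·P(state V→state II) + P(state II→state IV)·P(state IV→state II)
  = 0.23×0.23 + 0.37×0.33 + 0.4×0.3
  = 0.0529 + 0.1221 + 0.1200 = 0.2950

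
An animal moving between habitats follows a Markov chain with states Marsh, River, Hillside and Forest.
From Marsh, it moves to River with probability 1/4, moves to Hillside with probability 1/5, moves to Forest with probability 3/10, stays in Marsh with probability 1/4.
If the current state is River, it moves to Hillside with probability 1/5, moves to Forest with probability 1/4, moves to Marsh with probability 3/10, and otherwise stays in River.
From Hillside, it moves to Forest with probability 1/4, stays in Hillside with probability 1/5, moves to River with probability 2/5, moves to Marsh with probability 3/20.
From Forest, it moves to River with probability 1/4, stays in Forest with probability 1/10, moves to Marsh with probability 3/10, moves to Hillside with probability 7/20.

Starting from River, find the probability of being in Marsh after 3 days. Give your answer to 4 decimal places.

Propagate the distribution vector 3 days from River.
After 0 days: (0.0000, 1.0000, 0.0000, 0.0000)
After 1 day: (0.3000, 0.2500, 0.2000, 0.2500)
After 2 days: (0.2550, 0.2800, 0.2375, 0.2275)
After 3 days: (0.2516, 0.2856, 0.2341, 0.2286)
P(in Marsh after 3 days) = 0.2516

0.2516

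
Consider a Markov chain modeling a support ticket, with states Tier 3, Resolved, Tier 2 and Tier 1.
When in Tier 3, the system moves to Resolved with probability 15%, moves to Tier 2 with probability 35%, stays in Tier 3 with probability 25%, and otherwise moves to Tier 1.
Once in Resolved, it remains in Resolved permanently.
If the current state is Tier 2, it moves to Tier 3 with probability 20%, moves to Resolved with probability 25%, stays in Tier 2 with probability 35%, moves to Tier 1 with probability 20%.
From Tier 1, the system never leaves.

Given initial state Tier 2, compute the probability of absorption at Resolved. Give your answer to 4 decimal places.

0.5210

Let h(s) be the probability of absorption at Resolved starting from transient state s. Then h(Resolved) = 1 and h(Tier 1) = 0. By first-step analysis:
h(Tier 3) = 0.25·h(Tier 3) + 0.15·1 + 0.35·h(Tier 2) + 0.25·0
h(Tier 2) = 0.2·h(Tier 3) + 0.25·1 + 0.35·h(Tier 2) + 0.2·0
Solving: h(Tier 3) = 0.4431, h(Tier 2) = 0.5210.
Starting from Tier 2, the probability is 0.5210.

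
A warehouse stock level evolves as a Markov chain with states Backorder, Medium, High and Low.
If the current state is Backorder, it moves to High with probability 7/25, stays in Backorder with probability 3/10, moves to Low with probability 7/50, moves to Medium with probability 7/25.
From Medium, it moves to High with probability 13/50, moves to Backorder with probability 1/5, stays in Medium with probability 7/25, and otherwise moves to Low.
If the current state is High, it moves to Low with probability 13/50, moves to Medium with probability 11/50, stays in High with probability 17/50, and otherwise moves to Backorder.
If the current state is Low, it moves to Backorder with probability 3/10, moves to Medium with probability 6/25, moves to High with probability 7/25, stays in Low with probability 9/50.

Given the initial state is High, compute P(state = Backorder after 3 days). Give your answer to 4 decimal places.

Propagate the distribution vector 3 days from High.
After 0 days: (0.0000, 0.0000, 1.0000, 0.0000)
After 1 day: (0.1800, 0.2200, 0.3400, 0.2600)
After 2 days: (0.2372, 0.2492, 0.2960, 0.2176)
After 3 days: (0.2396, 0.2535, 0.2928, 0.2141)
P(in Backorder after 3 days) = 0.2396

0.2396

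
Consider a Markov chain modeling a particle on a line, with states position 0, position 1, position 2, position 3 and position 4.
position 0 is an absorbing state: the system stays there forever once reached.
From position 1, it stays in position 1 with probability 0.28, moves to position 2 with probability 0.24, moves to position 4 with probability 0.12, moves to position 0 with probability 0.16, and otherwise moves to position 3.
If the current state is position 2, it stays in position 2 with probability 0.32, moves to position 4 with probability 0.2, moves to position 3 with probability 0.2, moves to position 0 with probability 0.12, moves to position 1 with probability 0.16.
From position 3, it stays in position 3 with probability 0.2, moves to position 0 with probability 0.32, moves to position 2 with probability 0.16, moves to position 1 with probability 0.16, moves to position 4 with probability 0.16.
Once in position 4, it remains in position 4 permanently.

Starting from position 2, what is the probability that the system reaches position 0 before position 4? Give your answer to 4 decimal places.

Let h(s) be the probability of absorption at position 0 starting from transient state s. Then h(position 0) = 1 and h(position 4) = 0. By first-step analysis:
h(position 1) = 0.16·1 + 0.28·h(position 1) + 0.24·h(position 2) + 0.2·h(position 3) + 0.12·0
h(position 2) = 0.12·1 + 0.16·h(position 1) + 0.32·h(position 2) + 0.2·h(position 3) + 0.2·0
h(position 3) = 0.32·1 + 0.16·h(position 1) + 0.16·h(position 2) + 0.2·h(position 3) + 0.16·0
Solving: h(position 1) = 0.5527, h(position 2) = 0.4852, h(position 3) = 0.6076.
Starting from position 2, the probability is 0.4852.

0.4852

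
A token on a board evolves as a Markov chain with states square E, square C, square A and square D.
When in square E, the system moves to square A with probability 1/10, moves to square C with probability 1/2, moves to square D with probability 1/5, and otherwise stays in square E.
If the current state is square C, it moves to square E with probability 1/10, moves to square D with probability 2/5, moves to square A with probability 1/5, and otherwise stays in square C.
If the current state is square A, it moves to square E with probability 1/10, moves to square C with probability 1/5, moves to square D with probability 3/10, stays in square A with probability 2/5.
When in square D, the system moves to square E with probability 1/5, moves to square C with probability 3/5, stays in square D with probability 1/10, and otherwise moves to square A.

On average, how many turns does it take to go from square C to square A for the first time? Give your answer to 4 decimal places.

Let t(s) be the expected number of turns to first reach square A from state s, with t(square A) = 0. Conditioning on the first turn:
t(square E) = 1 + 0.2·t(square E) + 0.5·t(square C) + 0.2·t(square D)
t(square C) = 1 + 0.1·t(square E) + 0.3·t(square C) + 0.4·t(square D)
t(square D) = 1 + 0.2·t(square E) + 0.6·t(square C) + 0.1·t(square D)
Solving: t(square E) = 6.9519, t(square C) = 6.3636, t(square D) = 6.8984.
Expected turns from square C to square A: 6.3636.

6.3636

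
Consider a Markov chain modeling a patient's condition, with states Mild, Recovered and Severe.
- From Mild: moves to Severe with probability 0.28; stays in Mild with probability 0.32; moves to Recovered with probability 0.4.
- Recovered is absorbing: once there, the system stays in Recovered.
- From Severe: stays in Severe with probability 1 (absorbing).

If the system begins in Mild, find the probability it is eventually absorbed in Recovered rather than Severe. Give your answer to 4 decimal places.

Let h(s) be the probability of absorption at Recovered starting from transient state s. Then h(Recovered) = 1 and h(Severe) = 0. By first-step analysis:
h(Mild) = 0.32·h(Mild) + 0.4·1 + 0.28·0
Solving: h(Mild) = 0.5882.
Starting from Mild, the probability is 0.5882.

0.5882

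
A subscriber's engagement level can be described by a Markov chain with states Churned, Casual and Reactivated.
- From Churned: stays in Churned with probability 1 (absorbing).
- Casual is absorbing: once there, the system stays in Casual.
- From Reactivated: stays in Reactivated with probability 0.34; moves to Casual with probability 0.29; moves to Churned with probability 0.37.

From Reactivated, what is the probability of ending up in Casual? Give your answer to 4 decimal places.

Let h(s) be the probability of absorption at Casual starting from transient state s. Then h(Casual) = 1 and h(Churned) = 0. By first-step analysis:
h(Reactivated) = 0.37·0 + 0.29·1 + 0.34·h(Reactivated)
Solving: h(Reactivated) = 0.4394.
Starting from Reactivated, the probability is 0.4394.

0.4394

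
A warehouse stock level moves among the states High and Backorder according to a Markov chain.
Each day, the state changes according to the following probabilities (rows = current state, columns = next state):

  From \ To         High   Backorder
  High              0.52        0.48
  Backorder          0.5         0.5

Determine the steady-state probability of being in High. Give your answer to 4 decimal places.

Let the stationary distribution be π with π = πP and π_1 + π_2 = 1.
π_1 = 0.52·π_1 + 0.5·π_2
Solving with the normalization constraint gives π = (0.5102, 0.4898).
So the stationary probability of High is 0.5102.

0.5102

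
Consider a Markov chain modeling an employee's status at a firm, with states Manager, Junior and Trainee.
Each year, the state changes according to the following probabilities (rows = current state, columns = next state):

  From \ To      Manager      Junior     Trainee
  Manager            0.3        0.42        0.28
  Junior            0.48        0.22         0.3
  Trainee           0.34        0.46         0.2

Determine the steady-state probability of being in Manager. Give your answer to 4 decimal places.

Let the stationary distribution be π with π = πP and π_1 + π_2 + π_3 = 1.
π_1 = 0.3·π_1 + 0.48·π_2 + 0.34·π_3
π_2 = 0.42·π_1 + 0.22·π_2 + 0.46·π_3
Solving with the normalization constraint gives π = (0.3752, 0.3589, 0.2659).
So the stationary probability of Manager is 0.3752.

0.3752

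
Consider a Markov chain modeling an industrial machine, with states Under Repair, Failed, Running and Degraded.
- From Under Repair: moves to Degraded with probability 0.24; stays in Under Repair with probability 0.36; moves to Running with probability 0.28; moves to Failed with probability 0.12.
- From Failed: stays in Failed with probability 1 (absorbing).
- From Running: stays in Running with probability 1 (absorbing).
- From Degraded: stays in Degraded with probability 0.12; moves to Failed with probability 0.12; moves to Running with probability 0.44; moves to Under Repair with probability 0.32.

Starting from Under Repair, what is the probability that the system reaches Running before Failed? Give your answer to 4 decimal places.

0.7237

Let h(s) be the probability of absorption at Running starting from transient state s. Then h(Running) = 1 and h(Failed) = 0. By first-step analysis:
h(Under Repair) = 0.36·h(Under Repair) + 0.12·0 + 0.28·1 + 0.24·h(Degraded)
h(Degraded) = 0.32·h(Under Repair) + 0.12·0 + 0.44·1 + 0.12·h(Degraded)
Solving: h(Under Repair) = 0.7237, h(Degraded) = 0.7632.
Starting from Under Repair, the probability is 0.7237.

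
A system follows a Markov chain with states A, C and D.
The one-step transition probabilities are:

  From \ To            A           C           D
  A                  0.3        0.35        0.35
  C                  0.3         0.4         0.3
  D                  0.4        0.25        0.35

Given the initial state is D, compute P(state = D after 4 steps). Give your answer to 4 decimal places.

Propagate the distribution vector 4 steps from D.
After 0 steps: (0.0000, 0.0000, 1.0000)
After 1 step: (0.4000, 0.2500, 0.3500)
After 2 steps: (0.3350, 0.3275, 0.3375)
After 3 steps: (0.3338, 0.3326, 0.3336)
After 4 steps: (0.3334, 0.3333, 0.3334)
P(in D after 4 steps) = 0.3334

0.3334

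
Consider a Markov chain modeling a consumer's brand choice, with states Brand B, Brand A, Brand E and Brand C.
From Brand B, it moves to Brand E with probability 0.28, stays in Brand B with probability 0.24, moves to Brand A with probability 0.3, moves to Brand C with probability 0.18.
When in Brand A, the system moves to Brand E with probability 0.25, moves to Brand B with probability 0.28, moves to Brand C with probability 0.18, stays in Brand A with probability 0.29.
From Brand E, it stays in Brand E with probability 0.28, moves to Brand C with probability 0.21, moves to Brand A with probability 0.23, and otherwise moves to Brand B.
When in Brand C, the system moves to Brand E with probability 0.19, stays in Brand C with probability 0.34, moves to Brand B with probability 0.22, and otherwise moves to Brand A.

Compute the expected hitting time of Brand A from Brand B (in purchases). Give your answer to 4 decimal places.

3.6951

Let t(s) be the expected number of purchases to first reach Brand A from state s, with t(Brand A) = 0. Conditioning on the first purchase:
t(Brand B) = 1 + 0.24·t(Brand B) + 0.28·t(Brand E) + 0.18·t(Brand C)
t(Brand E) = 1 + 0.28·t(Brand B) + 0.28·t(Brand E) + 0.21·t(Brand C)
t(Brand C) = 1 + 0.22·t(Brand B) + 0.19·t(Brand E) + 0.34·t(Brand C)
Solving: t(Brand B) = 3.6951, t(Brand E) = 3.9595, t(Brand C) = 3.8867.
Expected purchases from Brand B to Brand A: 3.6951.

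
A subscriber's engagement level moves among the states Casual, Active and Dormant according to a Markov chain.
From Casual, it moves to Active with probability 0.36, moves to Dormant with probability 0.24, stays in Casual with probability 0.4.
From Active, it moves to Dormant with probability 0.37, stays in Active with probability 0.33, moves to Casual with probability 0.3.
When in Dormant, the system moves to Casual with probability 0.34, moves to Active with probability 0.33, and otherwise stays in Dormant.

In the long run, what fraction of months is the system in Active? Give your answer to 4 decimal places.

0.3404

Let the stationary distribution be π with π = πP and π_1 + π_2 + π_3 = 1.
π_1 = 0.4·π_1 + 0.3·π_2 + 0.34·π_3
π_2 = 0.36·π_1 + 0.33·π_2 + 0.33·π_3
Solving with the normalization constraint gives π = (0.3472, 0.3404, 0.3124).
So the stationary probability of Active is 0.3404.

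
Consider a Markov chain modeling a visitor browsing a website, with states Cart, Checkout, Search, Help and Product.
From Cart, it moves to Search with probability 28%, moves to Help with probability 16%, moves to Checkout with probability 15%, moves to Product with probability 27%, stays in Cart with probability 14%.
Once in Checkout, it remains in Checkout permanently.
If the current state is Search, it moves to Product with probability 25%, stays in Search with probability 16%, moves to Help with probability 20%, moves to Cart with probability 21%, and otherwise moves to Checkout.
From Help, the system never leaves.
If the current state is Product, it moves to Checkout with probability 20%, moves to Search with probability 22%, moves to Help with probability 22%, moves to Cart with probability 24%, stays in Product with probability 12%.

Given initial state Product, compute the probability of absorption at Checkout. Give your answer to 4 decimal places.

0.4770

Let h(s) be the probability of absorption at Checkout starting from transient state s. Then h(Checkout) = 1 and h(Help) = 0. By first-step analysis:
h(Cart) = 0.14·h(Cart) + 0.15·1 + 0.28·h(Search) + 0.16·0 + 0.27·h(Product)
h(Search) = 0.21·h(Cart) + 0.18·1 + 0.16·h(Search) + 0.2·0 + 0.25·h(Product)
h(Product) = 0.24·h(Cart) + 0.2·1 + 0.22·h(Search) + 0.22·0 + 0.12·h(Product)
Solving: h(Cart) = 0.4791, h(Search) = 0.4760, h(Product) = 0.4770.
Starting from Product, the probability is 0.4770.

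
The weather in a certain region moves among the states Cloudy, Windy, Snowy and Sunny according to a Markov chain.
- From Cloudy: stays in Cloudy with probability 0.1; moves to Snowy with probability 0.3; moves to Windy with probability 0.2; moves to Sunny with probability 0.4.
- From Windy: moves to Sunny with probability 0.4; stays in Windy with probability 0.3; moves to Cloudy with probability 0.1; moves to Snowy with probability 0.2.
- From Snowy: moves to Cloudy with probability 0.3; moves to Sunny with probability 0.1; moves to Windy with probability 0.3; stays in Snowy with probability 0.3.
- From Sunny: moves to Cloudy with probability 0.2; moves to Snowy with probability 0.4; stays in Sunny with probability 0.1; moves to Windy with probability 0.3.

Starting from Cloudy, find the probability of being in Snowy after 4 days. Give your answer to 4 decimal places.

0.2967

Propagate the distribution vector 4 days from Cloudy.
After 0 days: (1.0000, 0.0000, 0.0000, 0.0000)
After 1 day: (0.1000, 0.2000, 0.3000, 0.4000)
After 2 days: (0.2000, 0.2900, 0.3200, 0.1900)
After 3 days: (0.1830, 0.2800, 0.2900, 0.2470)
After 4 days: (0.1827, 0.2817, 0.2967, 0.2389)
P(in Snowy after 4 days) = 0.2967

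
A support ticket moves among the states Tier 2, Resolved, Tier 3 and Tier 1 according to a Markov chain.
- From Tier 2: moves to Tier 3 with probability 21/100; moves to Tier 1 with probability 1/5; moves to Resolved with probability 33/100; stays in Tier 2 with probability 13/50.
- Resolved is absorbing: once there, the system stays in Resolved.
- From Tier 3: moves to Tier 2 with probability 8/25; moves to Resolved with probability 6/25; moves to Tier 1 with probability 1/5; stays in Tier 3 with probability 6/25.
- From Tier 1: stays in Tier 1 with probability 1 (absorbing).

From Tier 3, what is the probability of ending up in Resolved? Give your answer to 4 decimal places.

0.5719

Let h(s) be the probability of absorption at Resolved starting from transient state s. Then h(Resolved) = 1 and h(Tier 1) = 0. By first-step analysis:
h(Tier 2) = 0.26·h(Tier 2) + 0.33·1 + 0.21·h(Tier 3) + 0.2·0
h(Tier 3) = 0.32·h(Tier 2) + 0.24·1 + 0.24·h(Tier 3) + 0.2·0
Solving: h(Tier 2) = 0.6082, h(Tier 3) = 0.5719.
Starting from Tier 3, the probability is 0.5719.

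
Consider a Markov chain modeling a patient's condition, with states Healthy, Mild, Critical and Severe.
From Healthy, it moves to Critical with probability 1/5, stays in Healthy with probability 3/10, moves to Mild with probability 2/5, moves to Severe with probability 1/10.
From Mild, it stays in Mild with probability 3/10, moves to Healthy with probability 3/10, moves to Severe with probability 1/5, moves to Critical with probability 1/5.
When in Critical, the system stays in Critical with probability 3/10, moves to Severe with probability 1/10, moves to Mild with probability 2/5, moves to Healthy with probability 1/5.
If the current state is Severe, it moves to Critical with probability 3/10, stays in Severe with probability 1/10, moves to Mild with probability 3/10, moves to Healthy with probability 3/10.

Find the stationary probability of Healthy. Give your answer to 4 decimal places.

0.2763

Let the stationary distribution be π with π = πP and π_1 + π_2 + π_3 + π_4 = 1.
π_1 = 0.3·π_1 + 0.3·π_2 + 0.2·π_3 + 0.3·π_4
π_2 = 0.4·π_1 + 0.3·π_2 + 0.4·π_3 + 0.3·π_4
π_3 = 0.2·π_1 + 0.2·π_2 + 0.3·π_3 + 0.3·π_4
Solving with the normalization constraint gives π = (0.2763, 0.3514, 0.2372, 0.1351).
So the stationary probability of Healthy is 0.2763.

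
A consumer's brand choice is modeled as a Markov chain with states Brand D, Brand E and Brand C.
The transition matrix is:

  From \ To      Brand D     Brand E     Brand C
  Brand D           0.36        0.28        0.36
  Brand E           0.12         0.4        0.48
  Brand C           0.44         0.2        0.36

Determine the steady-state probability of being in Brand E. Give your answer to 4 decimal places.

0.2824

Let the stationary distribution be π with π = πP and π_1 + π_2 + π_3 = 1.
π_1 = 0.36·π_1 + 0.12·π_2 + 0.44·π_3
π_2 = 0.28·π_1 + 0.4·π_2 + 0.2·π_3
Solving with the normalization constraint gives π = (0.3237, 0.2824, 0.3939).
So the stationary probability of Brand E is 0.2824.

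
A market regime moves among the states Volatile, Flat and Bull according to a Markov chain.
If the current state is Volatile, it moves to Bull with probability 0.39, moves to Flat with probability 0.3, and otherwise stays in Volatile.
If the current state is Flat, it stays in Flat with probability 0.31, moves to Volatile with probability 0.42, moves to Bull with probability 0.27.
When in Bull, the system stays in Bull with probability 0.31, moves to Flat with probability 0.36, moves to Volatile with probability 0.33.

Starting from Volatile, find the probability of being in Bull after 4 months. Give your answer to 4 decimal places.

Propagate the distribution vector 4 months from Volatile.
After 0 months: (1.0000, 0.0000, 0.0000)
After 1 month: (0.3100, 0.3000, 0.3900)
After 2 months: (0.3508, 0.3264, 0.3228)
After 3 months: (0.3524, 0.3226, 0.3250)
After 4 months: (0.3520, 0.3227, 0.3253)
P(in Bull after 4 months) = 0.3253

0.3253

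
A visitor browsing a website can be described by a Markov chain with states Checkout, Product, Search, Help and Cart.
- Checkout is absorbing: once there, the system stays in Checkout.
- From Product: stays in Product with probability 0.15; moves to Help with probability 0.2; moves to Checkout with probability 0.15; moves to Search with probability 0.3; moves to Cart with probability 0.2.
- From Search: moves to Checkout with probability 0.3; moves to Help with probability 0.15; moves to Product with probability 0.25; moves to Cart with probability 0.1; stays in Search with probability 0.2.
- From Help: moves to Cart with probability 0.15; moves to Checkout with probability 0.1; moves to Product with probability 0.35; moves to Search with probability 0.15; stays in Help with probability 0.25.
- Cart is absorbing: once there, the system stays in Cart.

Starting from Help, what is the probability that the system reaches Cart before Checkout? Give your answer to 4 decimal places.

Let h(s) be the probability of absorption at Cart starting from transient state s. Then h(Cart) = 1 and h(Checkout) = 0. By first-step analysis:
h(Product) = 0.15·0 + 0.15·h(Product) + 0.3·h(Search) + 0.2·h(Help) + 0.2·1
h(Search) = 0.3·0 + 0.25·h(Product) + 0.2·h(Search) + 0.15·h(Help) + 0.1·1
h(Help) = 0.1·0 + 0.35·h(Product) + 0.15·h(Search) + 0.25·h(Help) + 0.15·1
Solving: h(Product) = 0.4833, h(Search) = 0.3697, h(Help) = 0.4995.
Starting from Help, the probability is 0.4995.

0.4995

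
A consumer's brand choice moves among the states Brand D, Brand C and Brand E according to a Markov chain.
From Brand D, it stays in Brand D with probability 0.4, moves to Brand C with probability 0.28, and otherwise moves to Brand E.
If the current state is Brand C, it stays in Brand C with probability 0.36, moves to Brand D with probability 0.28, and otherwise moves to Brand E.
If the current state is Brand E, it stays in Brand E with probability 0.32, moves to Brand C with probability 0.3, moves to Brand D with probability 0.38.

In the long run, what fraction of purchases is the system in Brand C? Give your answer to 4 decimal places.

Let the stationary distribution be π with π = πP and π_1 + π_2 + π_3 = 1.
π_1 = 0.4·π_1 + 0.28·π_2 + 0.38·π_3
π_2 = 0.28·π_1 + 0.36·π_2 + 0.3·π_3
Solving with the normalization constraint gives π = (0.3560, 0.3116, 0.3325).
So the stationary probability of Brand C is 0.3116.

0.3116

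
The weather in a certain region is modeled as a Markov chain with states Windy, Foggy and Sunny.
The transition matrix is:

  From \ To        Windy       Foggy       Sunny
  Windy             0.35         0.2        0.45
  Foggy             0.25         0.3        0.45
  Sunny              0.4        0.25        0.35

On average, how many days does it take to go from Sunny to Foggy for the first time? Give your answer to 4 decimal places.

4.3299

Let t(s) be the expected number of days to first reach Foggy from state s, with t(Foggy) = 0. Conditioning on the first day:
t(Windy) = 1 + 0.35·t(Windy) + 0.45·t(Sunny)
t(Sunny) = 1 + 0.4·t(Windy) + 0.35·t(Sunny)
Solving: t(Windy) = 4.5361, t(Sunny) = 4.3299.
Expected days from Sunny to Foggy: 4.3299.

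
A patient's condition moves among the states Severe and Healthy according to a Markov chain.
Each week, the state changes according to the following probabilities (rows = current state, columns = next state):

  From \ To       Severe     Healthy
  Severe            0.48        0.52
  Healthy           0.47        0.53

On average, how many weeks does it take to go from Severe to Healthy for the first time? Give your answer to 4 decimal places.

Let t(s) be the expected number of weeks to first reach Healthy from state s, with t(Healthy) = 0. Conditioning on the first week:
t(Severe) = 1 + 0.48·t(Severe)
Solving: t(Severe) = 1.9231.
Expected weeks from Severe to Healthy: 1.9231.

1.9231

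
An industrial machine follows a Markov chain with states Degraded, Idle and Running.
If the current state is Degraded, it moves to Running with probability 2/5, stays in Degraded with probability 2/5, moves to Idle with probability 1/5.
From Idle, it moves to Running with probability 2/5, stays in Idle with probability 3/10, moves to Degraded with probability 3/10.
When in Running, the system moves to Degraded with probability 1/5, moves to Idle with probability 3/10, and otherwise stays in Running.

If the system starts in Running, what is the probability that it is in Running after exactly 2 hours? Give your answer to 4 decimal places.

Sum over the intermediate state after 1 hour:
P = P(Running→Degraded)·P(Degraded→Running) + P(Running→Idle)·P(Idle→Running) + P(Running→Running)·P(Running→Running)
  = 0.2×0.4 + 0.3×0.4 + 0.5×0.5
  = 0.0800 + 0.1200 + 0.2500 = 0.4500

0.4500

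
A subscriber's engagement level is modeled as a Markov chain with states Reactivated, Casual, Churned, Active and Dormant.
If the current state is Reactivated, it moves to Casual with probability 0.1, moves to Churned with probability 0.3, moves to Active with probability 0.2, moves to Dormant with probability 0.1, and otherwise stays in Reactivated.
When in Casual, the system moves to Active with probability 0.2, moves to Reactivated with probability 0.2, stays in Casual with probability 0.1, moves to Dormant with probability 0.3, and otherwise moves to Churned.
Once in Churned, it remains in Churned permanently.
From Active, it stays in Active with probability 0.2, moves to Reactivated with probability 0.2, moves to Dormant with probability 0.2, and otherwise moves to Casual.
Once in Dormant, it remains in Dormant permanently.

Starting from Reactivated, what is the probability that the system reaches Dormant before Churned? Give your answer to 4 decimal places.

Let h(s) be the probability of absorption at Dormant starting from transient state s. Then h(Dormant) = 1 and h(Churned) = 0. By first-step analysis:
h(Reactivated) = 0.3·h(Reactivated) + 0.1·h(Casual) + 0.3·0 + 0.2·h(Active) + 0.1·1
h(Casual) = 0.2·h(Reactivated) + 0.1·h(Casual) + 0.2·0 + 0.2·h(Active) + 0.3·1
h(Active) = 0.2·h(Reactivated) + 0.4·h(Casual) + 0.2·h(Active) + 0.2·1
Solving: h(Reactivated) = 0.4043, h(Casual) = 0.5638, h(Active) = 0.6330.
Starting from Reactivated, the probability is 0.4043.

0.4043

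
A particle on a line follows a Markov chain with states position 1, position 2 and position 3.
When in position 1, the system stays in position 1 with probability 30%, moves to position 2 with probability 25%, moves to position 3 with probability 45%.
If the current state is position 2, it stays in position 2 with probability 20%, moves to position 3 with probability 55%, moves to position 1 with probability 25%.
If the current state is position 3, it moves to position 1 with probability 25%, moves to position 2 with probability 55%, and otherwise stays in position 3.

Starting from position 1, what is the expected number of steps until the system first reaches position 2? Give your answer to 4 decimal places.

Let t(s) be the expected number of steps to first reach position 2 from state s, with t(position 2) = 0. Conditioning on the first step:
t(position 1) = 1 + 0.3·t(position 1) + 0.45·t(position 3)
t(position 3) = 1 + 0.25·t(position 1) + 0.2·t(position 3)
Solving: t(position 1) = 2.7933, t(position 3) = 2.1229.
Expected steps from position 1 to position 2: 2.7933.

2.7933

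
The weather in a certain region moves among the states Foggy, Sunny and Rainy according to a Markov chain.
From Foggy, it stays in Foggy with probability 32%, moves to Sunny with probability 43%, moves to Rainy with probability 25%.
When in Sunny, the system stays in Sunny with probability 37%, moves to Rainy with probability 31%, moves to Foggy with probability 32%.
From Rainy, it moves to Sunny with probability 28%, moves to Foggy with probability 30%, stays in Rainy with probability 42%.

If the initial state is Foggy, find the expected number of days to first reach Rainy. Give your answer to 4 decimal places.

3.6451

Let t(s) be the expected number of days to first reach Rainy from state s, with t(Rainy) = 0. Conditioning on the first day:
t(Foggy) = 1 + 0.32·t(Foggy) + 0.43·t(Sunny)
t(Sunny) = 1 + 0.32·t(Foggy) + 0.37·t(Sunny)
Solving: t(Foggy) = 3.6451, t(Sunny) = 3.4388.
Expected days from Foggy to Rainy: 3.6451.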